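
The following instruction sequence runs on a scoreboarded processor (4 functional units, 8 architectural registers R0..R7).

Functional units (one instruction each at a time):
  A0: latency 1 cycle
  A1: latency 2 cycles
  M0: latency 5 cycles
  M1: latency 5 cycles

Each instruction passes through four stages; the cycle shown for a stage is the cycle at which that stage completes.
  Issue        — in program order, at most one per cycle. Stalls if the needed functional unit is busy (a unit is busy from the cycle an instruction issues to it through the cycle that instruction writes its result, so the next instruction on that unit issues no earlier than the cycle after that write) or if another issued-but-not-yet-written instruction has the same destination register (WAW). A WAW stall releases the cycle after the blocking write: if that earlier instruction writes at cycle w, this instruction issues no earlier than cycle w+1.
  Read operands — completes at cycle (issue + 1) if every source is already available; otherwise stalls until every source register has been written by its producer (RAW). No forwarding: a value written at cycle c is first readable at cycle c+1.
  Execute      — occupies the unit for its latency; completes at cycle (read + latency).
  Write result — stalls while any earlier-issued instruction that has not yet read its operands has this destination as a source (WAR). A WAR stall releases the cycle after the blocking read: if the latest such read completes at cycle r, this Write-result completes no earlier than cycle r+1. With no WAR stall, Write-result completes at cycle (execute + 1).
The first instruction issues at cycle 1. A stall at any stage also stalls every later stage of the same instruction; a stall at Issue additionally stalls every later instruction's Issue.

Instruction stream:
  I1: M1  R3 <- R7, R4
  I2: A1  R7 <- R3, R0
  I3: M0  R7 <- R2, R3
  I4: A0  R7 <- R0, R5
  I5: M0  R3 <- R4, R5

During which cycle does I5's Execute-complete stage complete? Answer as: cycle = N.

c1: issue I1 (M1)
c2: I1 read-ops | issue I2 (A1)
c7: I1 finished on M1
c8: I1→R3
c9: I2 read-ops
c11: I2 finished on A1
c12: I2→R7
c13: issue I3 (M0)
c14: I3 read-ops
c19: I3 finished on M0
c20: I3→R7
c21: issue I4 (A0)
c22: I4 read-ops | issue I5 (M0)
c23: I4 finished on A0 | I5 read-ops
c24: I4→R7
c28: I5 finished on M0
c29: I5→R3

cycle = 28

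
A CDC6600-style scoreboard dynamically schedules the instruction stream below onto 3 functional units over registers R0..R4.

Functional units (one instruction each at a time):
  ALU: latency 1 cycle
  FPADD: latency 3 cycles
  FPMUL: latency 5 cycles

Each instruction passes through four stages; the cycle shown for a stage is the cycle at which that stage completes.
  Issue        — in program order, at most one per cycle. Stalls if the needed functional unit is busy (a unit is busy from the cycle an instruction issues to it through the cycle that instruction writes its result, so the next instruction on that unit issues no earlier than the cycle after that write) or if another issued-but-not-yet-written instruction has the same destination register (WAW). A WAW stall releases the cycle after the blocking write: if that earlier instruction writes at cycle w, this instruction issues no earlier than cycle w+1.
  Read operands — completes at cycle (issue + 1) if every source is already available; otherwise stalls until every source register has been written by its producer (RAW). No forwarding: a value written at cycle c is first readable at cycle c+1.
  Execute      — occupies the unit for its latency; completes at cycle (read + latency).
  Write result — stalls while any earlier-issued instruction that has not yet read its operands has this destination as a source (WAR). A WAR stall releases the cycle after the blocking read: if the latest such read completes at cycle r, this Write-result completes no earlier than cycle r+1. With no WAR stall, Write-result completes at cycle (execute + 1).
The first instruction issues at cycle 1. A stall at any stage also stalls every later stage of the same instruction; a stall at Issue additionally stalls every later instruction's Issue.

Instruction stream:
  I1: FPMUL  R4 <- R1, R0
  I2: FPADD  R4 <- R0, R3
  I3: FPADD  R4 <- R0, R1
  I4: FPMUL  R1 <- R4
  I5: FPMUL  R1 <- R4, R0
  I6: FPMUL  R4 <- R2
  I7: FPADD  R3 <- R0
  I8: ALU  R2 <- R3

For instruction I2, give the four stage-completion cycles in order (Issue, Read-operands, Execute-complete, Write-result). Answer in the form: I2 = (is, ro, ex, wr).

  I1 | 1 | 2 | 7 | 8
  I2 | 9 | 10 | 13 | 14   WAW R4: wait I1 write@8
  I3 | 15 | 16 | 19 | 20   struct: FPADD busy until I2 writes@14
  I4 | 16 | 21 | 26 | 27   RAW R4: wait I3 write@20
  I5 | 28 | 29 | 34 | 35   struct: FPMUL busy until I4 writes@27
  I6 | 36 | 37 | 42 | 43   struct: FPMUL busy until I5 writes@35
  I7 | 37 | 38 | 41 | 42
  I8 | 38 | 43 | 44 | 45   RAW R3: wait I7 write@42

I2 = (9, 10, 13, 14)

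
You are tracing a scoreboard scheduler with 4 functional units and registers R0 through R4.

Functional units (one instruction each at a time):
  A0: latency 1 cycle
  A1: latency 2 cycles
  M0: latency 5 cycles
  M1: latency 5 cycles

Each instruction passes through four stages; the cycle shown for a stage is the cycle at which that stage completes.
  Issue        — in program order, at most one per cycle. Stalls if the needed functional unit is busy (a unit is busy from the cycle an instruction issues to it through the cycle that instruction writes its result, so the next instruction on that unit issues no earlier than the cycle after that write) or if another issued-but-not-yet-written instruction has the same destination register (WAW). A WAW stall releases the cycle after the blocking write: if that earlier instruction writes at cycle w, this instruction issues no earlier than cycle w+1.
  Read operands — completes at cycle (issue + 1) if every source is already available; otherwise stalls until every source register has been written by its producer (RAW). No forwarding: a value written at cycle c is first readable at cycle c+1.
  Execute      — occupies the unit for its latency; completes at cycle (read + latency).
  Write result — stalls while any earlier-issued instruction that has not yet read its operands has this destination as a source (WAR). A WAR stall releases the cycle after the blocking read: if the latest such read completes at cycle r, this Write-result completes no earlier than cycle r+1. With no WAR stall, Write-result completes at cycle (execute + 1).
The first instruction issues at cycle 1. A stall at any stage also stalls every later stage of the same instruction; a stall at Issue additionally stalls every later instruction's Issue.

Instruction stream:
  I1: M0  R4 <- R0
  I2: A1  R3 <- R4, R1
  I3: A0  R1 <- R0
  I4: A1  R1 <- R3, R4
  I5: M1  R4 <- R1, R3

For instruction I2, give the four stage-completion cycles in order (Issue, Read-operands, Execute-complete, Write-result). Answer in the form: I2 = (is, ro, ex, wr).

I2 = (2, 9, 11, 12)

[1] issue I1 (M0)
[2] I1 read-ops, issue I2 (A1)
[3] issue I3 (A0)
[4] I3 read-ops
[5] I3 finished on A0
[7] I1 finished on M0
[8] I1→R4
[9] I2 read-ops
[10] I3→R1
[11] I2 finished on A1
[12] I2→R3
[13] issue I4 (A1)
[14] I4 read-ops, issue I5 (M1)
[16] I4 finished on A1
[17] I4→R1
[18] I5 read-ops
[23] I5 finished on M1
[24] I5→R4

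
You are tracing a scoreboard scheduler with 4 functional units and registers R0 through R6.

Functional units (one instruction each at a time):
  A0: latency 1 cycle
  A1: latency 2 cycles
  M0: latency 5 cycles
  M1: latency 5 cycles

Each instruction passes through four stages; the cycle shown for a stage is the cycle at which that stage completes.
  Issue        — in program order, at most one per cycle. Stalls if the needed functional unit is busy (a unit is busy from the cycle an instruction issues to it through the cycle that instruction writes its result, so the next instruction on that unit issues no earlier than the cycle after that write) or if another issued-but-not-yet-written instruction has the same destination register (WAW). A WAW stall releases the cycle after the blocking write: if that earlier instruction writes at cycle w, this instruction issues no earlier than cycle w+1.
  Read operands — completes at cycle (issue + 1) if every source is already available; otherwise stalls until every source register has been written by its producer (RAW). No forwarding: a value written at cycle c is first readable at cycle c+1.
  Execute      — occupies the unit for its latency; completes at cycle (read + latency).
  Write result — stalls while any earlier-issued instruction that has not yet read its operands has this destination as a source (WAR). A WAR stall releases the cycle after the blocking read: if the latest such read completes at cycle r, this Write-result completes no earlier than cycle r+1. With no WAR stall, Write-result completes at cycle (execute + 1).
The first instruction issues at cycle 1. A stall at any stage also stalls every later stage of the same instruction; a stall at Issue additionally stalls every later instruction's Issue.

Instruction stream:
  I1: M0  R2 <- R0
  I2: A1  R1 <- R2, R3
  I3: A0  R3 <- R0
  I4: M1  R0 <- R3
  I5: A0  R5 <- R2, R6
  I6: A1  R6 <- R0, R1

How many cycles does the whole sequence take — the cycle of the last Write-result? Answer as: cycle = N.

cycle = 21

t=1  I1 dispatched to M0
t=2  I1 operands ready, I2 dispatched to A1
t=3  I3 dispatched to A0
t=4  I3 operands ready, I4 dispatched to M1
t=5  I3 complete
t=7  I1 complete
t=8  R2←I1
t=9  I2 operands ready
t=10  R3←I3
t=11  I2 complete, I4 operands ready, I5 dispatched to A0
t=12  R1←I2, I5 operands ready
t=13  I5 complete, I6 dispatched to A1
t=14  R5←I5
t=16  I4 complete
t=17  R0←I4
t=18  I6 operands ready
t=20  I6 complete
t=21  R6←I6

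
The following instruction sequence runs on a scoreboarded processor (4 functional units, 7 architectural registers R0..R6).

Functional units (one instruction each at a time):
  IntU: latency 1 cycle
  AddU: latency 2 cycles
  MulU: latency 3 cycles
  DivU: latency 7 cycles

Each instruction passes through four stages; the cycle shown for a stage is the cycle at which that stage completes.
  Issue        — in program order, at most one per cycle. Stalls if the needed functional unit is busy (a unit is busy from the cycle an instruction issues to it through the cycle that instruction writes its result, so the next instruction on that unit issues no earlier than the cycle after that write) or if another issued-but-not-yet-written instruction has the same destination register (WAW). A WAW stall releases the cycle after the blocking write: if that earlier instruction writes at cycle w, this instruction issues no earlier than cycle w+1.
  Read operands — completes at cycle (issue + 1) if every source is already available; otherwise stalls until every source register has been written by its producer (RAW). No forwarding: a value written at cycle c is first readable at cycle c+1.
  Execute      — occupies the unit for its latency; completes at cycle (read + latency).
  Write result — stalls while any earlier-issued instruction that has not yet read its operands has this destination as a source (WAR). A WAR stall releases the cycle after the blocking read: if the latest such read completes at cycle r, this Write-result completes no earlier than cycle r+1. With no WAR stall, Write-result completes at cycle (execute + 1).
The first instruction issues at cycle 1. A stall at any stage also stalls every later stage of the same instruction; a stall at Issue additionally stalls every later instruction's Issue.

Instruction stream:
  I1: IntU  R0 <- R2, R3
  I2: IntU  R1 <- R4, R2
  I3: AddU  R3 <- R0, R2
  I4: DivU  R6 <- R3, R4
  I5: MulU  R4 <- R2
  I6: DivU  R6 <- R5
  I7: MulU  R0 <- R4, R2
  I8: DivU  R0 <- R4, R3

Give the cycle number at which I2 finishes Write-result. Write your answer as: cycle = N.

cycle = 8

c1: I1 dispatched to IntU
c2: I1 operands ready
c3: I1 complete
c4: R0←I1
c5: I2 dispatched to IntU
c6: I2 operands ready · I3 dispatched to AddU
c7: I2 complete · I3 operands ready · I4 dispatched to DivU
c8: R1←I2 · I5 dispatched to MulU
c9: I3 complete · I5 operands ready
c10: R3←I3
c11: I4 operands ready
c12: I5 complete
c13: R4←I5
c18: I4 complete
c19: R6←I4
c20: I6 dispatched to DivU
c21: I6 operands ready · I7 dispatched to MulU
c22: I7 operands ready
c25: I7 complete
c26: R0←I7
c28: I6 complete
c29: R6←I6
c30: I8 dispatched to DivU
c31: I8 operands ready
c38: I8 complete
c39: R0←I8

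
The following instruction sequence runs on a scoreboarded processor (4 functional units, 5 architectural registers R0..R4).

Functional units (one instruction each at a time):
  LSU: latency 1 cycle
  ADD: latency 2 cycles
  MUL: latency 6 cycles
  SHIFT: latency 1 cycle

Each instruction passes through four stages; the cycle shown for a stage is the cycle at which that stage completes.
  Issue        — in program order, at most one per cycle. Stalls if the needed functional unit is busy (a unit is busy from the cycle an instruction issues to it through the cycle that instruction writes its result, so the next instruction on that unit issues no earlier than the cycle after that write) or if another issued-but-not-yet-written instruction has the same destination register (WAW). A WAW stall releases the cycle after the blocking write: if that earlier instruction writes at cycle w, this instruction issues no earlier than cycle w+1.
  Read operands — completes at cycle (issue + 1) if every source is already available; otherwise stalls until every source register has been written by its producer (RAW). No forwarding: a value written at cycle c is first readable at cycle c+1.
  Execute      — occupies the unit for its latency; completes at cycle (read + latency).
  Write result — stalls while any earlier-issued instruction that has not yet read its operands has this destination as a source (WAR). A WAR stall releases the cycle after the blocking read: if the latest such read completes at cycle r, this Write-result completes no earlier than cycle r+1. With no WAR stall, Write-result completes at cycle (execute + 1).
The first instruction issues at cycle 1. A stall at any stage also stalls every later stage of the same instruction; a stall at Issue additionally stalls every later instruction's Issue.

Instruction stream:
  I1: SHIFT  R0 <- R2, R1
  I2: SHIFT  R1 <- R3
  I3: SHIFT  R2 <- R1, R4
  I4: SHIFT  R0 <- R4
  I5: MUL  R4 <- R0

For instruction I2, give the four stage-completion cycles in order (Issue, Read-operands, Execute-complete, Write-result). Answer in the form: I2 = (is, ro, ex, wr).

cycle 1: issue I1 (SHIFT)
cycle 2: I1 read-ops
cycle 3: I1 finished on SHIFT
cycle 4: I1→R0
cycle 5: issue I2 (SHIFT)
cycle 6: I2 read-ops
cycle 7: I2 finished on SHIFT
cycle 8: I2→R1
cycle 9: issue I3 (SHIFT)
cycle 10: I3 read-ops
cycle 11: I3 finished on SHIFT
cycle 12: I3→R2
cycle 13: issue I4 (SHIFT)
cycle 14: I4 read-ops | issue I5 (MUL)
cycle 15: I4 finished on SHIFT
cycle 16: I4→R0
cycle 17: I5 read-ops
cycle 23: I5 finished on MUL
cycle 24: I5→R4

I2 = (5, 6, 7, 8)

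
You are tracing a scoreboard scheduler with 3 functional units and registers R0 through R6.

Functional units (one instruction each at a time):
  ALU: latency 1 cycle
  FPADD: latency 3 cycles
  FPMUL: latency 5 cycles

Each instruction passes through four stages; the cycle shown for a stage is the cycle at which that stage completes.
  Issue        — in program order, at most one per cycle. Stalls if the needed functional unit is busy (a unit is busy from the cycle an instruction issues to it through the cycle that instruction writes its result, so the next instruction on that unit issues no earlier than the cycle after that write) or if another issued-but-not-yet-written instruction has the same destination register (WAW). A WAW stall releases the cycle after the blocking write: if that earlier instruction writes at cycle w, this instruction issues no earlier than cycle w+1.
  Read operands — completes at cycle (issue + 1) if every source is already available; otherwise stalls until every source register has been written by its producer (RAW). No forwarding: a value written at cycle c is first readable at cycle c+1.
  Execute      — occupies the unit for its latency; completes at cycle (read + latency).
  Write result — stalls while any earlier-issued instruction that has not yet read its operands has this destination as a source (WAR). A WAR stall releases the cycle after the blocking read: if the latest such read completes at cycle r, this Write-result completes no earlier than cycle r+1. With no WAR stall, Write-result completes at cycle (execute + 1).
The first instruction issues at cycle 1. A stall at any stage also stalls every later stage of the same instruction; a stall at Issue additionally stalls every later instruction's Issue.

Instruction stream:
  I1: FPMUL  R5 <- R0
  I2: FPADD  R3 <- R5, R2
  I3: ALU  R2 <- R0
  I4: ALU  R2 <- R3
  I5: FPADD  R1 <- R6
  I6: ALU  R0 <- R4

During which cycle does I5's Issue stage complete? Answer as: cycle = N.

  I1 | 1 | 2 | 7 | 8
  I2 | 2 | 9 | 12 | 13   RAW R5: wait I1 write@8
  I3 | 3 | 4 | 5 | 10   WAR R2: wait I2 read@9
  I4 | 11 | 14 | 15 | 16   struct: ALU busy until I3 writes@10 · RAW R3: wait I2 write@13
  I5 | 14 | 15 | 18 | 19   struct: FPADD busy until I2 writes@13
  I6 | 17 | 18 | 19 | 20   struct: ALU busy until I4 writes@16

cycle = 14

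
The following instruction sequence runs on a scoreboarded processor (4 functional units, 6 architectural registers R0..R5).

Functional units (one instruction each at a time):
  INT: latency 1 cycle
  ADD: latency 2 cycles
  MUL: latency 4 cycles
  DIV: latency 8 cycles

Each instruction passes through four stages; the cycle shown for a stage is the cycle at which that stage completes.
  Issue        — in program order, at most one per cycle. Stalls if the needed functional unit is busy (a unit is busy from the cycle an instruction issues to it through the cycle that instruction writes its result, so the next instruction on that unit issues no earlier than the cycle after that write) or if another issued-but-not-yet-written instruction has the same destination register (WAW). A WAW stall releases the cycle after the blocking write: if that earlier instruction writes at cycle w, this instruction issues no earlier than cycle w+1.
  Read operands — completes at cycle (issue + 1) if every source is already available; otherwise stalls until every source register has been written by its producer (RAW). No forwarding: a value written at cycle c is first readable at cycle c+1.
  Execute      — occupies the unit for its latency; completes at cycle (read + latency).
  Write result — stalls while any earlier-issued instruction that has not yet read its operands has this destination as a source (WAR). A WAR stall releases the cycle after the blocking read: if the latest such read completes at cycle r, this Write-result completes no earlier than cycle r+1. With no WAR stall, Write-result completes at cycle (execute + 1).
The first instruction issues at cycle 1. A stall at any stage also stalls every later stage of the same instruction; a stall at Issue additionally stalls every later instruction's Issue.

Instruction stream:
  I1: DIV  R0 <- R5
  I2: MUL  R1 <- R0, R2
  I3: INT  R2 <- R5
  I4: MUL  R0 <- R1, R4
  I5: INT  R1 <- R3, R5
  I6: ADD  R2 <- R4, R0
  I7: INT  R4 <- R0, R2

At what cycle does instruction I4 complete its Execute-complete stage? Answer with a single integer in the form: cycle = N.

cycle = 23

c1: I1 dispatched to DIV
c2: I1 operands ready, I2 dispatched to MUL
c3: I3 dispatched to INT
c4: I3 operands ready
c5: I3 complete
c10: I1 complete
c11: R0←I1
c12: I2 operands ready
c13: R2←I3
c16: I2 complete
c17: R1←I2
c18: I4 dispatched to MUL
c19: I4 operands ready, I5 dispatched to INT
c20: I5 operands ready, I6 dispatched to ADD
c21: I5 complete
c22: R1←I5
c23: I4 complete, I7 dispatched to INT
c24: R0←I4
c25: I6 operands ready
c27: I6 complete
c28: R2←I6
c29: I7 operands ready
c30: I7 complete
c31: R4←I7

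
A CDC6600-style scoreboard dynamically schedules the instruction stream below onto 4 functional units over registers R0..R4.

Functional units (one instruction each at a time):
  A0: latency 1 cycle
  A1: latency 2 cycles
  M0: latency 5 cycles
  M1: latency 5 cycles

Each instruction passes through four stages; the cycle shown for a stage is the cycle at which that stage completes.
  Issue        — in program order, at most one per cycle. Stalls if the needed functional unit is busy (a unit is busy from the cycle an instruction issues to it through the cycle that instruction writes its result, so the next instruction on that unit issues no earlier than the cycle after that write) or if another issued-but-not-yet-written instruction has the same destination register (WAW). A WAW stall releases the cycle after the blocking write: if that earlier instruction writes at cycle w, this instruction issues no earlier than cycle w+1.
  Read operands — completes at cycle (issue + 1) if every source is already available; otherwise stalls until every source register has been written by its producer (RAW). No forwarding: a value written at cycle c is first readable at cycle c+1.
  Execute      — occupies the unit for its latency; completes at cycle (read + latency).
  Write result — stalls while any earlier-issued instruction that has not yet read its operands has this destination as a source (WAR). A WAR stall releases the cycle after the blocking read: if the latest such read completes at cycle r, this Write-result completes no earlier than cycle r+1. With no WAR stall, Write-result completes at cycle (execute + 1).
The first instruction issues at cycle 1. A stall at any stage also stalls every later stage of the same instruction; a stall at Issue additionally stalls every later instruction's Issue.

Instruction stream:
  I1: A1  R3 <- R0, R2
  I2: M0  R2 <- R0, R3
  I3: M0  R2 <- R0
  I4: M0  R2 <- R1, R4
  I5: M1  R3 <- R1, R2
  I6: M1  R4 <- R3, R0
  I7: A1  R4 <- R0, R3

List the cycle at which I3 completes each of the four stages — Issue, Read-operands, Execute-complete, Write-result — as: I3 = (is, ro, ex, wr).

I3 = (13, 14, 19, 20)

I1  is:1  ro:2  ex:4  wr:5
I2  is:2  ro:6  ex:11  wr:12  — RAW R3: wait I1 write@5
I3  is:13  ro:14  ex:19  wr:20  — struct: M0 busy until I2 writes@12
I4  is:21  ro:22  ex:27  wr:28  — struct: M0 busy until I3 writes@20
I5  is:22  ro:29  ex:34  wr:35  — RAW R2: wait I4 write@28
I6  is:36  ro:37  ex:42  wr:43  — struct: M1 busy until I5 writes@35
I7  is:44  ro:45  ex:47  wr:48  — WAW R4: wait I6 write@43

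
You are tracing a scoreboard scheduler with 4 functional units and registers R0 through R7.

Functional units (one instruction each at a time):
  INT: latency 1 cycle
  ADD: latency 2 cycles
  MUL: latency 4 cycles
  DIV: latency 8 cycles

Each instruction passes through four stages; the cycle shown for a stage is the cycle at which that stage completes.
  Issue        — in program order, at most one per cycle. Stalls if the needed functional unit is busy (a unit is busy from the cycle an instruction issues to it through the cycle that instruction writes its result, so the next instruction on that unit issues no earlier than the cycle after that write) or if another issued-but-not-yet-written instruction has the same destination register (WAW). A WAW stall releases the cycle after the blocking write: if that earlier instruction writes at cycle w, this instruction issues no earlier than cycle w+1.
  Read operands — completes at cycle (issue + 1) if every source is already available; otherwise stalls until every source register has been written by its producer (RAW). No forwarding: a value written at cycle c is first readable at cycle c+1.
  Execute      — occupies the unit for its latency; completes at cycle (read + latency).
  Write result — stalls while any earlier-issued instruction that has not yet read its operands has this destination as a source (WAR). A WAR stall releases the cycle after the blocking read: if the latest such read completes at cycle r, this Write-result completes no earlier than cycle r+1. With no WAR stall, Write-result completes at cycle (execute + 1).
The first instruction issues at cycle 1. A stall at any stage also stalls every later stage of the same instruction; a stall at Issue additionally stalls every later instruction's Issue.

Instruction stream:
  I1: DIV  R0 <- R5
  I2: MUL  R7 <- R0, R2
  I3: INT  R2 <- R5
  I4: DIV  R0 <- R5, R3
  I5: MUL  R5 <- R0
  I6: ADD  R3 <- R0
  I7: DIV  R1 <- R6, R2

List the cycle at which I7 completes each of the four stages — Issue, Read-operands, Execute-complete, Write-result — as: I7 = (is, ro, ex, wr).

1) issue 1, read 2, done 10, write 11
2) issue 2, read 12, done 16, write 17  <RAW R0: wait I1 write@11>
3) issue 3, read 4, done 5, write 13  <WAR R2: wait I2 read@12>
4) issue 12, read 13, done 21, write 22  <struct: DIV busy until I1 writes@11>
5) issue 18, read 23, done 27, write 28  <struct: MUL busy until I2 writes@17 / RAW R0: wait I4 write@22>
6) issue 19, read 23, done 25, write 26  <RAW R0: wait I4 write@22>
7) issue 23, read 24, done 32, write 33  <struct: DIV busy until I4 writes@22>

I7 = (23, 24, 32, 33)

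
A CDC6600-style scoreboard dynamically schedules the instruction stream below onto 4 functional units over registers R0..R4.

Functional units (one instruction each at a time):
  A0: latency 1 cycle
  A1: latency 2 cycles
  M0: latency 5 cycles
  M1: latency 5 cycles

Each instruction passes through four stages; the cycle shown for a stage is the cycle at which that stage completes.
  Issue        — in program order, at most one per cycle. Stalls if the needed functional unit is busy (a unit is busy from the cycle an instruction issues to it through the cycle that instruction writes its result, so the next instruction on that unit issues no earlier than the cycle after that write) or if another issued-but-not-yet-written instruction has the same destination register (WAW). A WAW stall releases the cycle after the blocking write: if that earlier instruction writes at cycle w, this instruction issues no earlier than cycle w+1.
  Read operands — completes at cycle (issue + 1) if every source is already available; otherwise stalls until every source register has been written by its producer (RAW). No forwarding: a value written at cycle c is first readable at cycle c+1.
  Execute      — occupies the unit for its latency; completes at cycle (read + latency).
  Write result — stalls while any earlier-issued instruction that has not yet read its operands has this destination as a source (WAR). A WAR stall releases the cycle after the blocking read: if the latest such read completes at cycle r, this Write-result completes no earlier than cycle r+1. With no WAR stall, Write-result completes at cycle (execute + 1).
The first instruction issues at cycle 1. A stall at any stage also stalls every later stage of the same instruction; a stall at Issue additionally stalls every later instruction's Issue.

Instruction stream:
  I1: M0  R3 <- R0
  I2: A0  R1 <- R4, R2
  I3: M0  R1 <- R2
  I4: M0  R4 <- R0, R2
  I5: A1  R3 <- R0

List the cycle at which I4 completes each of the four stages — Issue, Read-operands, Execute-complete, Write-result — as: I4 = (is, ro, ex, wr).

I4 = (17, 18, 23, 24)

cycle 1: I1 dispatched to M0
cycle 2: I1 operands ready | I2 dispatched to A0
cycle 3: I2 operands ready
cycle 4: I2 complete
cycle 5: R1←I2
cycle 7: I1 complete
cycle 8: R3←I1
cycle 9: I3 dispatched to M0
cycle 10: I3 operands ready
cycle 15: I3 complete
cycle 16: R1←I3
cycle 17: I4 dispatched to M0
cycle 18: I4 operands ready | I5 dispatched to A1
cycle 19: I5 operands ready
cycle 21: I5 complete
cycle 22: R3←I5
cycle 23: I4 complete
cycle 24: R4←I4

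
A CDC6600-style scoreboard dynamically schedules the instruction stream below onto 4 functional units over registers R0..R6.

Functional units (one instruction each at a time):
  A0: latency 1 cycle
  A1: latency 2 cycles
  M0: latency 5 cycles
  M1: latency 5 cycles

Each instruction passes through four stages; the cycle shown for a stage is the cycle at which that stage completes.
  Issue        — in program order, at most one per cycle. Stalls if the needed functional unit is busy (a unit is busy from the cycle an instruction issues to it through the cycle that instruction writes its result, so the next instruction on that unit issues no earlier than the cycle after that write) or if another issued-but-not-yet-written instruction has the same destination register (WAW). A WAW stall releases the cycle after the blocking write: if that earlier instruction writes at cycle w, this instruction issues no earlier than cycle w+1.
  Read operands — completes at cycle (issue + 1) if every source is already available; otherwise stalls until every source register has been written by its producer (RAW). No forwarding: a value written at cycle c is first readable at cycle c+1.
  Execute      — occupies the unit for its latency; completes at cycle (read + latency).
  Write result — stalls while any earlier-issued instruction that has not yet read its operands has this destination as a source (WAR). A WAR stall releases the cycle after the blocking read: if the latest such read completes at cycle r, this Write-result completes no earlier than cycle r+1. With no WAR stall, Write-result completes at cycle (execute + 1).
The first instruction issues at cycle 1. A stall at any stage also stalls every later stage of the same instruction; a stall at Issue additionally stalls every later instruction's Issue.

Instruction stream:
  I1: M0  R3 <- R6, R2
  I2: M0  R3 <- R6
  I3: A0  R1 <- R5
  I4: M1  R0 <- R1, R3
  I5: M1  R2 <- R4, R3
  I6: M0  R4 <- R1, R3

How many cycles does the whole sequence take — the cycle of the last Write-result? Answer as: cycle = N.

cycle = 32

c1: issue I1 (M0)
c2: I1 read-ops
c7: I1 finished on M0
c8: I1→R3
c9: issue I2 (M0)
c10: I2 read-ops · issue I3 (A0)
c11: I3 read-ops · issue I4 (M1)
c12: I3 finished on A0
c13: I3→R1
c15: I2 finished on M0
c16: I2→R3
c17: I4 read-ops
c22: I4 finished on M1
c23: I4→R0
c24: issue I5 (M1)
c25: I5 read-ops · issue I6 (M0)
c26: I6 read-ops
c30: I5 finished on M1
c31: I5→R2 · I6 finished on M0
c32: I6→R4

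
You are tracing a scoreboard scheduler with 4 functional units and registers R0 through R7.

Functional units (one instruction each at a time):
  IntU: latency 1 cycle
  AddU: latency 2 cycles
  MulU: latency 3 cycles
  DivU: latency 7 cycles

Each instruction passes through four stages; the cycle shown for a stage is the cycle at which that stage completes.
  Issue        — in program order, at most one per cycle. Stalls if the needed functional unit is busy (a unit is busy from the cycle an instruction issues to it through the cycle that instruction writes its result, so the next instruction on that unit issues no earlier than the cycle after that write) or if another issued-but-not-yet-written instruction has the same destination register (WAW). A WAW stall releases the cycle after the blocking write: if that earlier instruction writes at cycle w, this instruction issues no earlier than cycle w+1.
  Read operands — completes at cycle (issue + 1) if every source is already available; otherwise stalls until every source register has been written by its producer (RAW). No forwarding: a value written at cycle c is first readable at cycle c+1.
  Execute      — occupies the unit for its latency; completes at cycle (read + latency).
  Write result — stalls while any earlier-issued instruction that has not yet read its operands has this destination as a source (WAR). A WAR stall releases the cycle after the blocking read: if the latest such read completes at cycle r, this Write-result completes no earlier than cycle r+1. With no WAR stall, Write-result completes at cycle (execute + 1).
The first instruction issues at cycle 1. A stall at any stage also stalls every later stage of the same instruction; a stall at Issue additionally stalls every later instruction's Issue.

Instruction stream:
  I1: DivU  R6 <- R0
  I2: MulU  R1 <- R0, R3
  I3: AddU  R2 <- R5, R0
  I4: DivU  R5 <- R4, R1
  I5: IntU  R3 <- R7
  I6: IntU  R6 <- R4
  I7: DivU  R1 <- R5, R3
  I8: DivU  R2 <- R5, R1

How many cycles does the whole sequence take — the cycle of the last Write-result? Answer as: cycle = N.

  I1 | 1 | 2 | 9 | 10
  I2 | 2 | 3 | 6 | 7
  I3 | 3 | 4 | 6 | 7
  I4 | 11 | 12 | 19 | 20   struct: DivU busy until I1 writes@10
  I5 | 12 | 13 | 14 | 15
  I6 | 16 | 17 | 18 | 19   struct: IntU busy until I5 writes@15
  I7 | 21 | 22 | 29 | 30   struct: DivU busy until I4 writes@20
  I8 | 31 | 32 | 39 | 40   struct: DivU busy until I7 writes@30

cycle = 40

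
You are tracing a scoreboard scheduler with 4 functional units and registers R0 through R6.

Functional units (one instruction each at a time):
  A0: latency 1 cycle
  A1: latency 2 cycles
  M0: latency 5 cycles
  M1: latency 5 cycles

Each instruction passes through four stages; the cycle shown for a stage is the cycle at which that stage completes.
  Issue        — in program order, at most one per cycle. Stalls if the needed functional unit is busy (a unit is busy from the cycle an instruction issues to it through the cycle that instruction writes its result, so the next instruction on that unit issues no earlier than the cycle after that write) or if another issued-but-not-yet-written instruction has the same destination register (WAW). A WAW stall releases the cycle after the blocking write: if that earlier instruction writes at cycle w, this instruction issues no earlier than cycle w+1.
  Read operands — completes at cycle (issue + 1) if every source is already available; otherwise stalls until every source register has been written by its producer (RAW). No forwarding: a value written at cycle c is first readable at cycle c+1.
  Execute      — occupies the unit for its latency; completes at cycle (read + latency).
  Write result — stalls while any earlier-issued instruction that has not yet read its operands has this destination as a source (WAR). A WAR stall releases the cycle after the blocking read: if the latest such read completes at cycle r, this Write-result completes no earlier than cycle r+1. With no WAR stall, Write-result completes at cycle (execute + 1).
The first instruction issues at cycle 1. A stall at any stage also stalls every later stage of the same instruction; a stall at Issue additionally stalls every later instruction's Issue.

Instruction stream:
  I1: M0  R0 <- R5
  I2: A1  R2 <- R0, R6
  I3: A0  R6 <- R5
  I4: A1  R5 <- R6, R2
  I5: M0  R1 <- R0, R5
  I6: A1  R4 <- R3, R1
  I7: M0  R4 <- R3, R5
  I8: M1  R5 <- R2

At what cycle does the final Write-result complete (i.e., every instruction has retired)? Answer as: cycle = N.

[I1] 1/2/7/8
[I2] 2/9/11/12  (RAW R0: wait I1 write@8)
[I3] 3/4/5/10  (WAR R6: wait I2 read@9)
[I4] 13/14/16/17  (struct: A1 busy until I2 writes@12)
[I5] 14/18/23/24  (RAW R5: wait I4 write@17)
[I6] 18/25/27/28  (struct: A1 busy until I4 writes@17; RAW R1: wait I5 write@24)
[I7] 29/30/35/36  (WAW R4: wait I6 write@28)
[I8] 30/31/36/37

cycle = 37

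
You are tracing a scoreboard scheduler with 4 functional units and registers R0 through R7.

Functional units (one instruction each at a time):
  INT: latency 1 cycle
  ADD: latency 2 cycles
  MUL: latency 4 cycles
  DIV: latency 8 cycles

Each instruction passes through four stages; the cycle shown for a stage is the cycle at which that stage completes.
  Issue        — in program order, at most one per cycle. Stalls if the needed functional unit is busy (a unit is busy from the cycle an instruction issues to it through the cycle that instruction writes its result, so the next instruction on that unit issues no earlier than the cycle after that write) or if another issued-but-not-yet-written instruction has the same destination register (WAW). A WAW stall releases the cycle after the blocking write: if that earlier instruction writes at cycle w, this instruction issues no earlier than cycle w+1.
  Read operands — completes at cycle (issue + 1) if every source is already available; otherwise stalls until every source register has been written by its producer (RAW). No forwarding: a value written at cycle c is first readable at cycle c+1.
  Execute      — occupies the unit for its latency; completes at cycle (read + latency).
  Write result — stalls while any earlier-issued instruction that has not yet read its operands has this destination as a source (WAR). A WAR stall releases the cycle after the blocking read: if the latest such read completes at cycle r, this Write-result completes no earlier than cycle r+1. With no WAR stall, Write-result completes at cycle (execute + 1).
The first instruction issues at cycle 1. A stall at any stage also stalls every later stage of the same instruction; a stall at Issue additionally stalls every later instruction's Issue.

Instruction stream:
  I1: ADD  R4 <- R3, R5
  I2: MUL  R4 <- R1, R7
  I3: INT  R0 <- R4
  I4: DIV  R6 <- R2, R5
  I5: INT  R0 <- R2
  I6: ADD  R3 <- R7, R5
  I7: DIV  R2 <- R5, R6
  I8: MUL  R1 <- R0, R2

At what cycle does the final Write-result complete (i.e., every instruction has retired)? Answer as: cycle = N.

  I1 | 1 | 2 | 4 | 5
  I2 | 6 | 7 | 11 | 12   WAW R4: wait I1 write@5
  I3 | 7 | 13 | 14 | 15   RAW R4: wait I2 write@12
  I4 | 8 | 9 | 17 | 18
  I5 | 16 | 17 | 18 | 19   struct: INT busy until I3 writes@15
  I6 | 17 | 18 | 20 | 21
  I7 | 19 | 20 | 28 | 29   struct: DIV busy until I4 writes@18
  I8 | 20 | 30 | 34 | 35   RAW R2: wait I7 write@29

cycle = 35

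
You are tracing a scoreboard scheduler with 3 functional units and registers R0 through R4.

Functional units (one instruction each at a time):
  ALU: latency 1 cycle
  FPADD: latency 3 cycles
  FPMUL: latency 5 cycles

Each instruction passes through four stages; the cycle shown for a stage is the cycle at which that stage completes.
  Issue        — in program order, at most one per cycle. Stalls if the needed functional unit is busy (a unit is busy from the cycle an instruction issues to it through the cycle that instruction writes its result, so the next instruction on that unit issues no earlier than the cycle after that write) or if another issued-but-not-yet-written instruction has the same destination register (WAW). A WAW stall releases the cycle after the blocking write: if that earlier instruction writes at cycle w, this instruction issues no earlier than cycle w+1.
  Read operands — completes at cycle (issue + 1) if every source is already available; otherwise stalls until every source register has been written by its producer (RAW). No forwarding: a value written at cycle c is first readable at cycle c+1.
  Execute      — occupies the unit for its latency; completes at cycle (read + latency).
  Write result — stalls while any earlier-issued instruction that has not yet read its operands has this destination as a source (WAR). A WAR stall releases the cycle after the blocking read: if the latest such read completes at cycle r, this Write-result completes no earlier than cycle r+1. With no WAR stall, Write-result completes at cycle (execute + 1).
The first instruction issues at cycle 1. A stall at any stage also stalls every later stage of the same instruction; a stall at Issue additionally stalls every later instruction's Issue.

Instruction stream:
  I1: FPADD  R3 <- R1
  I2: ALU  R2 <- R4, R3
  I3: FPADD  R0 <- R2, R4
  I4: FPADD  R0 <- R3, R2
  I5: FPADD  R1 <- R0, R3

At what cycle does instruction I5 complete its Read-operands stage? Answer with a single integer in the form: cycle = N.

cycle = 22

I1  is:1  ro:2  ex:5  wr:6
I2  is:2  ro:7  ex:8  wr:9  — RAW R3: wait I1 write@6
I3  is:7  ro:10  ex:13  wr:14  — struct: FPADD busy until I1 writes@6, RAW R2: wait I2 write@9
I4  is:15  ro:16  ex:19  wr:20  — struct: FPADD busy until I3 writes@14
I5  is:21  ro:22  ex:25  wr:26  — struct: FPADD busy until I4 writes@20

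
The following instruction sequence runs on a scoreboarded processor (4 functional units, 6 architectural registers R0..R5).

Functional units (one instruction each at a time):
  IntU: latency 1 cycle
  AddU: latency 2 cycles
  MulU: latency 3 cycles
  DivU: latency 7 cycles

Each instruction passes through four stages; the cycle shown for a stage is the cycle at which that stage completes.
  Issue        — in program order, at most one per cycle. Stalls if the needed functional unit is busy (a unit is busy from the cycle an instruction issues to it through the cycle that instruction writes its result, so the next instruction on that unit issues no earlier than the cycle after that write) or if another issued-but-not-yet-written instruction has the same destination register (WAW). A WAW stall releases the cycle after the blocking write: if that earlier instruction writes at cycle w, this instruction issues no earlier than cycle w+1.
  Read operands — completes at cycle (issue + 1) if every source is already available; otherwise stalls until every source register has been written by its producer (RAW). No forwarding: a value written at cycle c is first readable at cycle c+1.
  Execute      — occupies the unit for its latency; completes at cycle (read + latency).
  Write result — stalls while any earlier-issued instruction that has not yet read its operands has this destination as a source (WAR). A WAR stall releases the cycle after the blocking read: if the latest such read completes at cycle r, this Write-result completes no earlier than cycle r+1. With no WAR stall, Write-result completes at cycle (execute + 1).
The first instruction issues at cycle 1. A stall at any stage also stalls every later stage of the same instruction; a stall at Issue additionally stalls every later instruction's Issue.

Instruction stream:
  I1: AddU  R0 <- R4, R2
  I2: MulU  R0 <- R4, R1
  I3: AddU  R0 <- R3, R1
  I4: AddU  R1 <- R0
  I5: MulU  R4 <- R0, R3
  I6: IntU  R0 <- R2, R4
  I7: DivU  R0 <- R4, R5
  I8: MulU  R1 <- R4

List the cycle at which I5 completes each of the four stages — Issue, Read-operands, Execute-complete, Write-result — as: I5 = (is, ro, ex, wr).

[1] I1 issues→AddU
[2] I1 reads
[4] I1 exec-done
[5] I1 writes R0
[6] I2 issues→MulU
[7] I2 reads
[10] I2 exec-done
[11] I2 writes R0
[12] I3 issues→AddU
[13] I3 reads
[15] I3 exec-done
[16] I3 writes R0
[17] I4 issues→AddU
[18] I4 reads | I5 issues→MulU
[19] I5 reads | I6 issues→IntU
[20] I4 exec-done
[21] I4 writes R1
[22] I5 exec-done
[23] I5 writes R4
[24] I6 reads
[25] I6 exec-done
[26] I6 writes R0
[27] I7 issues→DivU
[28] I7 reads | I8 issues→MulU
[29] I8 reads
[32] I8 exec-done
[33] I8 writes R1
[35] I7 exec-done
[36] I7 writes R0

I5 = (18, 19, 22, 23)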